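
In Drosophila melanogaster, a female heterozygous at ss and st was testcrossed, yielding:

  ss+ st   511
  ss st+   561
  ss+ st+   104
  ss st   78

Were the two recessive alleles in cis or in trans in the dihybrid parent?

The two most frequent classes are ss+ st (511) and ss st+ (561); these are the parental (non-recombinant) types.
So the F1 carried ss+ st on one chromosome and ss st+ on the other — the recessive alleles are on opposite chromosomes (trans / repulsion).

trans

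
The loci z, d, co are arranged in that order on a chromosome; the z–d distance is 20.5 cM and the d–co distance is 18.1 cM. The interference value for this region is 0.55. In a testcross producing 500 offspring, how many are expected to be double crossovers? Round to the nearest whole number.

8

Map distances give recombination frequencies of 0.205 and 0.181 for the two intervals.
With interference 0.55 (so coincidence = 0.45), expected double-crossover frequency = 0.205 × 0.181 × 0.45 = 0.01670.
Expected number = 0.01670 × 500 = 8.35 ≈ 8.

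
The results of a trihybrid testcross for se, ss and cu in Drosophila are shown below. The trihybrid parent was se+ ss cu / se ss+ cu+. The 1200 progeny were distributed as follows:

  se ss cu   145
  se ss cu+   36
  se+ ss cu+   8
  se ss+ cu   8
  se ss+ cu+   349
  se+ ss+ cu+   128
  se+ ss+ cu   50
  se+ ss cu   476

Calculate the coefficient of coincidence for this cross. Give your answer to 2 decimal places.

0.65

The two rarest classes, se+ ss cu+ and se ss+ cu, are the double crossovers. Comparing them with the parentals, only the cu allele has switched, so cu is the middle locus and the order is se – cu – ss.
se–cu: (273 + 16)/1200 = 0.2408; cu–ss: (86 + 16)/1200 = 0.0850.
Expected DCO frequency = 0.2408 × 0.0850 ≈ 0.02047; observed = 16/1200 ≈ 0.01333.
Coefficient of coincidence = 0.01333/0.02047 ≈ 0.65.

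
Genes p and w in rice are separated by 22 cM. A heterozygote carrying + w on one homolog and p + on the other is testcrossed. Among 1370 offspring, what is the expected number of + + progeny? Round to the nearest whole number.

151

A map distance of 22 cM corresponds to a recombination frequency of 0.220.
The F1 is + w / p +, so + + is a recombinant gamete class with expected frequency r/2 = 0.220/2 = 0.1100.
Expected number = 0.1100 × 1370 = 150.70 ≈ 151.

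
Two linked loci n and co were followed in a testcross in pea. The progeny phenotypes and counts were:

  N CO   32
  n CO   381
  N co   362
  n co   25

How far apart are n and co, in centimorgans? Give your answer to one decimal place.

7.1 centimorgans

The two most frequent classes, N co (362) and n CO (381), are the parental types, so the F1 was N co / n CO.
The recombinant classes are N CO and n co: 32 + 25 = 57.
Recombination frequency = 57/800 = 0.0712 ≈ 7.1%, i.e. 7.1 centimorgans.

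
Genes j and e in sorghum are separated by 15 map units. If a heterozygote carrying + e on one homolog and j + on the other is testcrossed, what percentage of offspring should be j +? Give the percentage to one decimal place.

A map distance of 15 map units corresponds to a recombination frequency of 0.150.
The F1 is + e / j +, so j + is a parental gamete class with expected frequency (1 − r)/2 = 0.850/2 = 0.4250.
That is 0.4250 = 42.5% of the progeny.

42.5%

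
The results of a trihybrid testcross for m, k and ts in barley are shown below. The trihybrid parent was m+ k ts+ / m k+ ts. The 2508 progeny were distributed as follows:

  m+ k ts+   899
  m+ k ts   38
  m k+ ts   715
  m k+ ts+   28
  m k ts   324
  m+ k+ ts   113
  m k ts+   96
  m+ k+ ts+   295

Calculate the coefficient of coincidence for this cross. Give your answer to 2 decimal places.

The two rarest classes, m+ k ts and m k+ ts+, are the double crossovers. Comparing them with the parentals, only the ts allele has switched, so ts is the middle locus and the order is k – ts – m.
k–ts: (619 + 66)/2508 = 0.2731; ts–m: (209 + 66)/2508 = 0.1096.
Expected DCO frequency = 0.2731 × 0.1096 ≈ 0.02993; observed = 66/2508 ≈ 0.02632.
Coefficient of coincidence = 0.02632/0.02993 ≈ 0.88.

0.88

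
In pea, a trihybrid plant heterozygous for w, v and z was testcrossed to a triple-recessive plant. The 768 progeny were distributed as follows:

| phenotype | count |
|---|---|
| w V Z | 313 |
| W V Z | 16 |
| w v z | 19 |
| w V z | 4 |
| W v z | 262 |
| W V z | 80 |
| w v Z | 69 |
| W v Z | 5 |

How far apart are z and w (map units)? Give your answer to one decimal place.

The two most frequent reciprocal classes, W v z and w V Z, are the parental types, so the F1 was W v z / w V Z.
The two rarest classes, W v Z and w V z, are the double crossovers. Comparing them with the parentals, only the z allele has switched, so z is the middle locus and the order is w – z – v.
Crossovers in the w–z interval produce the single-crossover classes w v z and W V Z (19 + 16 = 35) plus the double crossovers (9).
RF(w–z) = (35 + 9) / 768 = 44/768 = 0.0573 → 5.7 map units.

5.7 map units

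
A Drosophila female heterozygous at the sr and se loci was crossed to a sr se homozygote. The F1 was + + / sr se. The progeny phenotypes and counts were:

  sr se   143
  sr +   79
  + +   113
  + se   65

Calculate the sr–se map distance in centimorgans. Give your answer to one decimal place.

The recombinant classes are + se and sr +: 65 + 79 = 144.
Recombination frequency = 144/400 = 0.3600 ≈ 36.0%, i.e. 36.0 centimorgans.

36.0 centimorgans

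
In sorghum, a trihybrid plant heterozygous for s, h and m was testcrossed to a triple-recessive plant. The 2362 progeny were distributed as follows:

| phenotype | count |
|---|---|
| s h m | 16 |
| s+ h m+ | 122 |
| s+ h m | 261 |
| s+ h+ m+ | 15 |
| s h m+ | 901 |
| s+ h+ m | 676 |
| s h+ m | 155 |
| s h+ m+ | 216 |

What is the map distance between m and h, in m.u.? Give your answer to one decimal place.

The two most frequent reciprocal classes, s+ h+ m and s h m+, are the parental types, so the F1 was s+ h+ m / s h m+.
The two rarest classes, s+ h+ m+ and s h m, are the double crossovers. Comparing them with the parentals, only the m allele has switched, so m is the middle locus and the order is s – m – h.
Crossovers in the m–h interval produce the single-crossover classes s+ h m and s h+ m+ (261 + 216 = 477) plus the double crossovers (31).
RF(m–h) = (477 + 31) / 2362 = 508/2362 = 0.2151 → 21.5 m.u.

21.5 m.u.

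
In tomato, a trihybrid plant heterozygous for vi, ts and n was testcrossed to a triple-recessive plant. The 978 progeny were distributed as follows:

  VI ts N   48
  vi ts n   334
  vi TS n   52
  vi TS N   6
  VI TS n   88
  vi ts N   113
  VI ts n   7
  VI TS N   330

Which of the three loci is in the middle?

The two most frequent reciprocal classes, vi ts n and VI TS N, are the parental types, so the F1 was vi ts n / VI TS N.
The two rarest classes, VI ts n and vi TS N, are the double crossovers. Comparing them with the parentals, only the vi allele has switched, so vi is the middle locus and the order is ts – vi – n.

vi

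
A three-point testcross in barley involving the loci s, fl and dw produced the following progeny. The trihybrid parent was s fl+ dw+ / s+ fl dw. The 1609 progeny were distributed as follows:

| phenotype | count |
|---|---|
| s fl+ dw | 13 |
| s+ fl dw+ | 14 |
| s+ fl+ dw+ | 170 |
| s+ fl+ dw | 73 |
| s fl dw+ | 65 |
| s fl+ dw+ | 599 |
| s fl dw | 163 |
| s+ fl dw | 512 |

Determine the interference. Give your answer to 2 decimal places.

0.27

The two rarest classes, s fl+ dw and s+ fl dw+, are the double crossovers. Comparing them with the parentals, only the dw allele has switched, so dw is the middle locus and the order is fl – dw – s.
fl–dw: (138 + 27)/1609 = 0.1025; dw–s: (333 + 27)/1609 = 0.2237.
Expected DCO frequency = 0.1025 × 0.2237 ≈ 0.02293; observed = 27/1609 ≈ 0.01678.
Coefficient of coincidence = 0.01678/0.02293 ≈ 0.73; interference = 1 − 0.73 = 0.27.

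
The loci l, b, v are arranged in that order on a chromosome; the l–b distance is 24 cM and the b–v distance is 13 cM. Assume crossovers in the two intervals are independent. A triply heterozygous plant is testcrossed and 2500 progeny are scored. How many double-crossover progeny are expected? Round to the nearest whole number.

Map distances give recombination frequencies of 0.240 and 0.130 for the two intervals.
With no interference, expected double-crossover frequency = 0.240 × 0.130 = 0.03120.
Expected number = 0.03120 × 2500 = 78.00 ≈ 78.

78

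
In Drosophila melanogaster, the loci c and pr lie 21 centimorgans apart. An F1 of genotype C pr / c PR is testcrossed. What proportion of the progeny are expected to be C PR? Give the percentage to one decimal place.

A map distance of 21 centimorgans corresponds to a recombination frequency of 0.210.
The F1 is C pr / c PR, so C PR is a recombinant gamete class with expected frequency r/2 = 0.210/2 = 0.1050.
That is 0.1050 = 10.5% of the progeny.

10.5%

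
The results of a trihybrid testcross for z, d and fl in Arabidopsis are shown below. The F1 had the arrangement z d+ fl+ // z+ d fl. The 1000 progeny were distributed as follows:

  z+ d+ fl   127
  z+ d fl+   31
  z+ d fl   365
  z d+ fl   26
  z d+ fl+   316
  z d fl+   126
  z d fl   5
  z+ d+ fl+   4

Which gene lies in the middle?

z

The two rarest classes, z+ d+ fl+ and z d fl, are the double crossovers. Comparing them with the parentals, only the z allele has switched, so z is the middle locus and the order is fl – z – d.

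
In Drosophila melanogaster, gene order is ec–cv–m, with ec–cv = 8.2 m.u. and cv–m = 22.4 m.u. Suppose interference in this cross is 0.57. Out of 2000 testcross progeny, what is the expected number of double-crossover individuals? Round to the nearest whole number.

Map distances give recombination frequencies of 0.082 and 0.224 for the two intervals.
With interference 0.57 (so coincidence = 0.43), expected double-crossover frequency = 0.082 × 0.224 × 0.43 = 0.00790.
Expected number = 0.00790 × 2000 = 15.80 ≈ 16.

16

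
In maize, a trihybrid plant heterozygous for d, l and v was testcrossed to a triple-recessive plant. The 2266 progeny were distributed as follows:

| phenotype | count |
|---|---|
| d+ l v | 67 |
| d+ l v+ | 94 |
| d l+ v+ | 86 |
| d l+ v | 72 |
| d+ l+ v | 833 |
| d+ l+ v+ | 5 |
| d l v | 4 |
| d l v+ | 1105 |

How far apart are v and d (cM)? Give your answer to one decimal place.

7.7 cM

The two most frequent reciprocal classes, d+ l+ v and d l v+, are the parental types, so the F1 was d+ l+ v / d l v+.
The two rarest classes, d+ l+ v+ and d l v, are the double crossovers. Comparing them with the parentals, only the v allele has switched, so v is the middle locus and the order is d – v – l.
Crossovers in the d–v interval produce the single-crossover classes d l+ v and d+ l v+ (72 + 94 = 166) plus the double crossovers (9).
RF(d–v) = (166 + 9) / 2266 = 175/2266 = 0.0772 → 7.7 cM.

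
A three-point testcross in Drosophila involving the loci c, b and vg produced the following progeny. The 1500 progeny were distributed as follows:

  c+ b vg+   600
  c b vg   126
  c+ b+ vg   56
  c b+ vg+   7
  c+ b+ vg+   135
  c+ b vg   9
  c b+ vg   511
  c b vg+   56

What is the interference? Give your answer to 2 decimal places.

The two most frequent reciprocal classes, c+ b vg+ and c b+ vg, are the parental types, so the F1 was c+ b vg+ / c b+ vg.
The two rarest classes, c+ b vg and c b+ vg+, are the double crossovers. Comparing them with the parentals, only the vg allele has switched, so vg is the middle locus and the order is b – vg – c.
b–vg: (261 + 16)/1500 = 0.1847; vg–c: (112 + 16)/1500 = 0.0853.
Expected DCO frequency = 0.1847 × 0.0853 ≈ 0.01575; observed = 16/1500 ≈ 0.01067.
Coefficient of coincidence = 0.01067/0.01575 ≈ 0.68; interference = 1 − 0.68 = 0.32.

0.32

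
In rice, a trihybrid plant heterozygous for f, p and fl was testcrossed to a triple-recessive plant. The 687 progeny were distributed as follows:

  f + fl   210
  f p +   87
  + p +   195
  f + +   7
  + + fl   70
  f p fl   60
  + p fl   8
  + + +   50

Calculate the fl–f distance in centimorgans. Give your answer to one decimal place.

The two most frequent reciprocal classes, + p + and f + fl, are the parental types, so the F1 was + p + / f + fl.
The two rarest classes, + p fl and f + +, are the double crossovers. Comparing them with the parentals, only the fl allele has switched, so fl is the middle locus and the order is f – fl – p.
Crossovers in the f–fl interval produce the single-crossover classes f p + and + + fl (87 + 70 = 157) plus the double crossovers (15).
RF(f–fl) = (157 + 15) / 687 = 172/687 = 0.2504 → 25.0 centimorgans.

25.0 centimorgans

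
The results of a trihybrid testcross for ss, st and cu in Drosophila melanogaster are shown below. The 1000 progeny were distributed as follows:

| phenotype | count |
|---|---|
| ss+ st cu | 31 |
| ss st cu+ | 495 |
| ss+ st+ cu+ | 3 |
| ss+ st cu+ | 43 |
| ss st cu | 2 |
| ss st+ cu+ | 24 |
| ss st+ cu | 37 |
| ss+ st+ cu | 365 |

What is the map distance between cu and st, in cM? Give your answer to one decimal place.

The two most frequent reciprocal classes, ss+ st+ cu and ss st cu+, are the parental types, so the F1 was ss+ st+ cu / ss st cu+.
The two rarest classes, ss+ st+ cu+ and ss st cu, are the double crossovers. Comparing them with the parentals, only the cu allele has switched, so cu is the middle locus and the order is st – cu – ss.
Crossovers in the st–cu interval produce the single-crossover classes ss+ st cu and ss st+ cu+ (31 + 24 = 55) plus the double crossovers (5).
RF(st–cu) = (55 + 5) / 1000 = 60/1000 = 0.0600 → 6.0 cM.

6.0 cM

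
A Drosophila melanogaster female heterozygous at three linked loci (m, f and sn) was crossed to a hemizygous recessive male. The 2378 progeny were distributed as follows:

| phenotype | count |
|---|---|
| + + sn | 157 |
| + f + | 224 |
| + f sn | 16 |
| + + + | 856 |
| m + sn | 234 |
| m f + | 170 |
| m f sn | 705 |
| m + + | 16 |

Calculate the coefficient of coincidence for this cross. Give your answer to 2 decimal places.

0.43

The two most frequent reciprocal classes, + + + and m f sn, are the parental types, so the F1 was + + + / m f sn.
The two rarest classes, m + + and + f sn, are the double crossovers. Comparing them with the parentals, only the m allele has switched, so m is the middle locus and the order is f – m – sn.
f–m: (458 + 32)/2378 = 0.2061; m–sn: (327 + 32)/2378 = 0.1510.
Expected DCO frequency = 0.2061 × 0.1510 ≈ 0.03112; observed = 32/2378 ≈ 0.01346.
Coefficient of coincidence = 0.01346/0.03112 ≈ 0.43.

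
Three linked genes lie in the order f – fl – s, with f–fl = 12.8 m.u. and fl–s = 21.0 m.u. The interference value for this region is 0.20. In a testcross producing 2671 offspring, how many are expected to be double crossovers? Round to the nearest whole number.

Map distances give recombination frequencies of 0.128 and 0.210 for the two intervals.
With interference 0.20 (so coincidence = 0.80), expected double-crossover frequency = 0.128 × 0.210 × 0.80 = 0.02150.
Expected number = 0.02150 × 2671 = 57.44 ≈ 57.

57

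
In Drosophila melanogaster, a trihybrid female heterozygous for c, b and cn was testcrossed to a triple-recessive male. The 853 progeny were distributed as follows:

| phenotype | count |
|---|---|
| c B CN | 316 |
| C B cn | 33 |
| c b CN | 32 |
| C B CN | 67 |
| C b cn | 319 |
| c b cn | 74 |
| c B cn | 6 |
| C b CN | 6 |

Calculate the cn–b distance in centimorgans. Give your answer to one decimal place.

The two most frequent reciprocal classes, c B CN and C b cn, are the parental types, so the F1 was c B CN / C b cn.
The two rarest classes, c B cn and C b CN, are the double crossovers. Comparing them with the parentals, only the cn allele has switched, so cn is the middle locus and the order is b – cn – c.
Crossovers in the b–cn interval produce the single-crossover classes c b CN and C B cn (32 + 33 = 65) plus the double crossovers (12).
RF(b–cn) = (65 + 12) / 853 = 77/853 = 0.0903 → 9.0 centimorgans.

9.0 centimorgans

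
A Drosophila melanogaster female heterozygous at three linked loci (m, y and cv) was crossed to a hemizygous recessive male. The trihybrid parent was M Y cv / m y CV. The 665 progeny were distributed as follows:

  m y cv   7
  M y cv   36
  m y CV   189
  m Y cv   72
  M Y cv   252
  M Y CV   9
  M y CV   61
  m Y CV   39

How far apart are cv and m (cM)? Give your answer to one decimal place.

22.4 cM

The two rarest classes, M Y CV and m y cv, are the double crossovers. Comparing them with the parentals, only the cv allele has switched, so cv is the middle locus and the order is y – cv – m.
Crossovers in the cv–m interval produce the single-crossover classes m Y cv and M y CV (72 + 61 = 133) plus the double crossovers (16).
RF(cv–m) = (133 + 16) / 665 = 149/665 = 0.2241 → 22.4 cM.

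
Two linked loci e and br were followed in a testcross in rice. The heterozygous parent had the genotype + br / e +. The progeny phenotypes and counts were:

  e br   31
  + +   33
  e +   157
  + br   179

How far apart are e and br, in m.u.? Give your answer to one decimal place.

16.0 m.u.

The recombinant classes are + + and e br: 33 + 31 = 64.
Recombination frequency = 64/400 = 0.1600 ≈ 16.0%, i.e. 16.0 m.u.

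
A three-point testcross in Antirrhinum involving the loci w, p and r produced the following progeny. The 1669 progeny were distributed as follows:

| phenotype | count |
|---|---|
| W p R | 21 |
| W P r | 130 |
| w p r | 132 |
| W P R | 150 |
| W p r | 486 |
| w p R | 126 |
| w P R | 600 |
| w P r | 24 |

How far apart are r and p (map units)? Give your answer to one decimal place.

18.0 map units

The two most frequent reciprocal classes, W p r and w P R, are the parental types, so the F1 was W p r / w P R.
The two rarest classes, W p R and w P r, are the double crossovers. Comparing them with the parentals, only the r allele has switched, so r is the middle locus and the order is w – r – p.
Crossovers in the r–p interval produce the single-crossover classes W P r and w p R (130 + 126 = 256) plus the double crossovers (45).
RF(r–p) = (256 + 45) / 1669 = 301/1669 = 0.1803 → 18.0 map units.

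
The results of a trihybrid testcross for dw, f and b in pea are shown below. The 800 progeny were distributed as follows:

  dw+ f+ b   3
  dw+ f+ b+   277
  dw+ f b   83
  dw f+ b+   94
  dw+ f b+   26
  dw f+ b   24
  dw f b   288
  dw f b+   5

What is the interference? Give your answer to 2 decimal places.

The two most frequent reciprocal classes, dw f b and dw+ f+ b+, are the parental types, so the F1 was dw f b / dw+ f+ b+.
The two rarest classes, dw f b+ and dw+ f+ b, are the double crossovers. Comparing them with the parentals, only the b allele has switched, so b is the middle locus and the order is f – b – dw.
f–b: (50 + 8)/800 = 0.0725; b–dw: (177 + 8)/800 = 0.2313.
Expected DCO frequency = 0.0725 × 0.2313 ≈ 0.01677; observed = 8/800 ≈ 0.01000.
Coefficient of coincidence = 0.01000/0.01677 ≈ 0.60; interference = 1 − 0.60 = 0.40.

0.40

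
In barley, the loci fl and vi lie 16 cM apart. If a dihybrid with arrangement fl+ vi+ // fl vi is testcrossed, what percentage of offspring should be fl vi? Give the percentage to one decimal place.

42.0%

A map distance of 16 cM corresponds to a recombination frequency of 0.160.
The F1 is fl+ vi+ / fl vi, so fl vi is a parental gamete class with expected frequency (1 − r)/2 = 0.840/2 = 0.4200.
That is 0.4200 = 42.0% of the progeny.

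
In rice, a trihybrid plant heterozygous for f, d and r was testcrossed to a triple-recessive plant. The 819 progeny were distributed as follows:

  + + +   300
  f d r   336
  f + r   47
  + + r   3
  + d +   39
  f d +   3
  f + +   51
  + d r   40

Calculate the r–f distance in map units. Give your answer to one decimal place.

The two most frequent reciprocal classes, f d r and + + +, are the parental types, so the F1 was f d r / + + +.
The two rarest classes, f d + and + + r, are the double crossovers. Comparing them with the parentals, only the r allele has switched, so r is the middle locus and the order is f – r – d.
Crossovers in the f–r interval produce the single-crossover classes + d r and f + + (40 + 51 = 91) plus the double crossovers (6).
RF(f–r) = (91 + 6) / 819 = 97/819 = 0.1184 → 11.8 map units.

11.8 map units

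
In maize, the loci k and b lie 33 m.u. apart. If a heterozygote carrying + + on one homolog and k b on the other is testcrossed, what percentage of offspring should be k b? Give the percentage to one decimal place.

33.5%

A map distance of 33 m.u. corresponds to a recombination frequency of 0.330.
The F1 is + + / k b, so k b is a parental gamete class with expected frequency (1 − r)/2 = 0.670/2 = 0.3350.
That is 0.3350 = 33.5% of the progeny.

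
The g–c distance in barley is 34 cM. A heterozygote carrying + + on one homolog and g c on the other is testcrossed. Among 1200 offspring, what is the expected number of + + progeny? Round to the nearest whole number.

396

A map distance of 34 cM corresponds to a recombination frequency of 0.340.
The F1 is + + / g c, so + + is a parental gamete class with expected frequency (1 − r)/2 = 0.660/2 = 0.3300.
Expected number = 0.3300 × 1200 = 396.00 ≈ 396.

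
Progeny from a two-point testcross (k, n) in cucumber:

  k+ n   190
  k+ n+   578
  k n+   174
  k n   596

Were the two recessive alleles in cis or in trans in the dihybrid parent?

The two most frequent classes are k+ n+ (578) and k n (596); these are the parental (non-recombinant) types.
So the F1 carried k+ n+ on one chromosome and k n on the other — the recessive alleles are on the same chromosome (cis / coupling).

cis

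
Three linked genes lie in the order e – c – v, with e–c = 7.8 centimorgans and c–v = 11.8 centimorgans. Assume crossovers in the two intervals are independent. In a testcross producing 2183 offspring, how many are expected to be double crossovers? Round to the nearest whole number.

20

Map distances give recombination frequencies of 0.078 and 0.118 for the two intervals.
With no interference, expected double-crossover frequency = 0.078 × 0.118 = 0.00920.
Expected number = 0.00920 × 2183 = 20.09 ≈ 20.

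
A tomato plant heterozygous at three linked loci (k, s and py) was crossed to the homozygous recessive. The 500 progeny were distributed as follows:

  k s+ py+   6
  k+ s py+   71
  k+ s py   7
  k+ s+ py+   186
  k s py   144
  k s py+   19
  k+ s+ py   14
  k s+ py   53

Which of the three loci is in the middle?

The two most frequent reciprocal classes, k s py and k+ s+ py+, are the parental types, so the F1 was k s py / k+ s+ py+.
The two rarest classes, k+ s py and k s+ py+, are the double crossovers. Comparing them with the parentals, only the k allele has switched, so k is the middle locus and the order is py – k – s.

k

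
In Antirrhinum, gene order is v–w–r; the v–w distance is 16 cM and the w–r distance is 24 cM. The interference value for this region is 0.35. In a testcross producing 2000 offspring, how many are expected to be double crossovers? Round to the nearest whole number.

Map distances give recombination frequencies of 0.160 and 0.240 for the two intervals.
With interference 0.35 (so coincidence = 0.65), expected double-crossover frequency = 0.160 × 0.240 × 0.65 = 0.02496.
Expected number = 0.02496 × 2000 = 49.92 ≈ 50.

50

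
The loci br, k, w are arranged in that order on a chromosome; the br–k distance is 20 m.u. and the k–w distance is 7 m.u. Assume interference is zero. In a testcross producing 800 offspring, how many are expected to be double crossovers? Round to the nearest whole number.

11

Map distances give recombination frequencies of 0.200 and 0.070 for the two intervals.
With no interference, expected double-crossover frequency = 0.200 × 0.070 = 0.01400.
Expected number = 0.01400 × 800 = 11.20 ≈ 11.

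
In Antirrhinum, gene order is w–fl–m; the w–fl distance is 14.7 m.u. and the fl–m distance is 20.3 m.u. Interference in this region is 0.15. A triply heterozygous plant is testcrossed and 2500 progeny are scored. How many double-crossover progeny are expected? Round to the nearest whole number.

63

Map distances give recombination frequencies of 0.147 and 0.203 for the two intervals.
With interference 0.15 (so coincidence = 0.85), expected double-crossover frequency = 0.147 × 0.203 × 0.85 = 0.02536.
Expected number = 0.02536 × 2500 = 63.41 ≈ 63.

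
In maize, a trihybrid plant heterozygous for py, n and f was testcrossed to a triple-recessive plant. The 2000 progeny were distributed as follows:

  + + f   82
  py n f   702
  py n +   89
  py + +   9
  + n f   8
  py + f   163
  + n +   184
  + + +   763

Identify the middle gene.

py

The two most frequent reciprocal classes, py n f and + + +, are the parental types, so the F1 was py n f / + + +.
The two rarest classes, + n f and py + +, are the double crossovers. Comparing them with the parentals, only the py allele has switched, so py is the middle locus and the order is n – py – f.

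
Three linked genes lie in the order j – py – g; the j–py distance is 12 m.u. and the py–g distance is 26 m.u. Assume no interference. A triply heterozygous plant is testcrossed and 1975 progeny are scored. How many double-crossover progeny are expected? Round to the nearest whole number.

62

Map distances give recombination frequencies of 0.120 and 0.260 for the two intervals.
With no interference, expected double-crossover frequency = 0.120 × 0.260 = 0.03120.
Expected number = 0.03120 × 1975 = 61.62 ≈ 62.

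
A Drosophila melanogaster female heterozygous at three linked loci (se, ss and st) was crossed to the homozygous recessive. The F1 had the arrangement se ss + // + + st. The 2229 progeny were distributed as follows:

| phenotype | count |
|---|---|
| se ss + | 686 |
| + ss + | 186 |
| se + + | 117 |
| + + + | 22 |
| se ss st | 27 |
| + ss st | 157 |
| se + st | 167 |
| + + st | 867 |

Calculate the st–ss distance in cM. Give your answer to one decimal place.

14.5 cM

The two rarest classes, se ss st and + + +, are the double crossovers. Comparing them with the parentals, only the st allele has switched, so st is the middle locus and the order is ss – st – se.
Crossovers in the ss–st interval produce the single-crossover classes se + + and + ss st (117 + 157 = 274) plus the double crossovers (49).
RF(ss–st) = (274 + 49) / 2229 = 323/2229 = 0.1449 → 14.5 cM.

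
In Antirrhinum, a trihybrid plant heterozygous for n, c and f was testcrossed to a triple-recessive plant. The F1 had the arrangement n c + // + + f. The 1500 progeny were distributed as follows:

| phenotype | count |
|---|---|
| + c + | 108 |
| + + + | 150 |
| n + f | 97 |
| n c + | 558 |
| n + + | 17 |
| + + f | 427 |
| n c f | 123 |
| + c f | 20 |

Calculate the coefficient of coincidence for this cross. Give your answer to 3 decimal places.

0.740

The two rarest classes, n + + and + c f, are the double crossovers. Comparing them with the parentals, only the c allele has switched, so c is the middle locus and the order is f – c – n.
f–c: (273 + 37)/1500 = 0.2067; c–n: (205 + 37)/1500 = 0.1613.
Expected DCO frequency = 0.2067 × 0.1613 ≈ 0.03334; observed = 37/1500 ≈ 0.02467.
Coefficient of coincidence = 0.02467/0.03334 ≈ 0.740.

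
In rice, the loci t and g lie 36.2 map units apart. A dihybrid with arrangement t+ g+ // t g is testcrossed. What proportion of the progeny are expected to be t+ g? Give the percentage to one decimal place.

A map distance of 36.2 map units corresponds to a recombination frequency of 0.362.
The F1 is t+ g+ / t g, so t+ g is a recombinant gamete class with expected frequency r/2 = 0.362/2 = 0.1810.
That is 0.1810 = 18.1% of the progeny.

18.1%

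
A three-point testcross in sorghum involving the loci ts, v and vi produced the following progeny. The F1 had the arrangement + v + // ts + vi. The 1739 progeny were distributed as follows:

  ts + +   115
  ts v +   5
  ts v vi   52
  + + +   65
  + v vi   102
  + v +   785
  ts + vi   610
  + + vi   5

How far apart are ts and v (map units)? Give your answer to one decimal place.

7.3 map units

The two rarest classes, ts v + and + + vi, are the double crossovers. Comparing them with the parentals, only the ts allele has switched, so ts is the middle locus and the order is v – ts – vi.
Crossovers in the v–ts interval produce the single-crossover classes + + + and ts v vi (65 + 52 = 117) plus the double crossovers (10).
RF(v–ts) = (117 + 10) / 1739 = 127/1739 = 0.0730 → 7.3 map units.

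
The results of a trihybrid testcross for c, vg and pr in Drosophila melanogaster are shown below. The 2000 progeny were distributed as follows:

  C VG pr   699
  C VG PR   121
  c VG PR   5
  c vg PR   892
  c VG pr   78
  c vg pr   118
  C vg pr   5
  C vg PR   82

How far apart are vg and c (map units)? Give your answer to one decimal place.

8.5 map units

The two most frequent reciprocal classes, c vg PR and C VG pr, are the parental types, so the F1 was c vg PR / C VG pr.
The two rarest classes, c VG PR and C vg pr, are the double crossovers. Comparing them with the parentals, only the vg allele has switched, so vg is the middle locus and the order is c – vg – pr.
Crossovers in the c–vg interval produce the single-crossover classes C vg PR and c VG pr (82 + 78 = 160) plus the double crossovers (10).
RF(c–vg) = (160 + 10) / 2000 = 170/2000 = 0.0850 → 8.5 map units.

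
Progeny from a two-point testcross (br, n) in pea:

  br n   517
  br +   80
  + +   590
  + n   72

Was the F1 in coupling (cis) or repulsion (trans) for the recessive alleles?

The two most frequent classes are + + (590) and br n (517); these are the parental (non-recombinant) types.
So the F1 carried + + on one chromosome and br n on the other — the recessive alleles are on the same chromosome (cis / coupling).

cis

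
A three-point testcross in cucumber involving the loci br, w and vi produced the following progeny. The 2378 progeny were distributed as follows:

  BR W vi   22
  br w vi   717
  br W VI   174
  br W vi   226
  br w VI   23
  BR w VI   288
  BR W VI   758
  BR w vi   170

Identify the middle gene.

The two most frequent reciprocal classes, br w vi and BR W VI, are the parental types, so the F1 was br w vi / BR W VI.
The two rarest classes, br w VI and BR W vi, are the double crossovers. Comparing them with the parentals, only the vi allele has switched, so vi is the middle locus and the order is br – vi – w.

vi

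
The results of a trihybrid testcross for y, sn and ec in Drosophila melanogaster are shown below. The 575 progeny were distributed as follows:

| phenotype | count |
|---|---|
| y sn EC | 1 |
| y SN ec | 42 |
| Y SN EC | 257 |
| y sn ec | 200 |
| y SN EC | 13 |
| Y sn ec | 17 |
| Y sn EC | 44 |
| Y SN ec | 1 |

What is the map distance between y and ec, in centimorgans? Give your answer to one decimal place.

5.6 centimorgans

The two most frequent reciprocal classes, Y SN EC and y sn ec, are the parental types, so the F1 was Y SN EC / y sn ec.
The two rarest classes, Y SN ec and y sn EC, are the double crossovers. Comparing them with the parentals, only the ec allele has switched, so ec is the middle locus and the order is sn – ec – y.
Crossovers in the ec–y interval produce the single-crossover classes y SN EC and Y sn ec (13 + 17 = 30) plus the double crossovers (2).
RF(ec–y) = (30 + 2) / 575 = 32/575 = 0.0557 → 5.6 centimorgans.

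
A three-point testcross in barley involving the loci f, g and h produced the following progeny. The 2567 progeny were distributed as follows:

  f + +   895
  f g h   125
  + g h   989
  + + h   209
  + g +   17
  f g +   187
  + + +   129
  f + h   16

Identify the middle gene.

The two most frequent reciprocal classes, f + + and + g h, are the parental types, so the F1 was f + + / + g h.
The two rarest classes, f + h and + g +, are the double crossovers. Comparing them with the parentals, only the h allele has switched, so h is the middle locus and the order is g – h – f.

h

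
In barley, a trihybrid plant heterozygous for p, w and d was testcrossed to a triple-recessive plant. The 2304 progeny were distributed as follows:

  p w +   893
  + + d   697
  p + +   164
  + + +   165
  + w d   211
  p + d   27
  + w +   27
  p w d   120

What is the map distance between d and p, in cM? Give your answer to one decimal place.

14.7 cM

The two most frequent reciprocal classes, p w + and + + d, are the parental types, so the F1 was p w + / + + d.
The two rarest classes, + w + and p + d, are the double crossovers. Comparing them with the parentals, only the p allele has switched, so p is the middle locus and the order is w – p – d.
Crossovers in the p–d interval produce the single-crossover classes p w d and + + + (120 + 165 = 285) plus the double crossovers (54).
RF(p–d) = (285 + 54) / 2304 = 339/2304 = 0.1471 → 14.7 cM.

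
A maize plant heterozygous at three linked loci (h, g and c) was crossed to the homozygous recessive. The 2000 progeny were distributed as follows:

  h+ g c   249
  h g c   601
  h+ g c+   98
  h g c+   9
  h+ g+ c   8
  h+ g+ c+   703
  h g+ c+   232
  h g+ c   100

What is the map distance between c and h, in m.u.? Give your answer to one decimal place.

The two most frequent reciprocal classes, h+ g+ c+ and h g c, are the parental types, so the F1 was h+ g+ c+ / h g c.
The two rarest classes, h+ g+ c and h g c+, are the double crossovers. Comparing them with the parentals, only the c allele has switched, so c is the middle locus and the order is g – c – h.
Crossovers in the c–h interval produce the single-crossover classes h g+ c+ and h+ g c (232 + 249 = 481) plus the double crossovers (17).
RF(c–h) = (481 + 17) / 2000 = 498/2000 = 0.2490 → 24.9 m.u.

24.9 m.u.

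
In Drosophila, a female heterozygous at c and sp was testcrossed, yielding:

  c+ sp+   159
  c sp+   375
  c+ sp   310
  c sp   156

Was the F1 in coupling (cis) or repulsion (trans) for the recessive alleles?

The two most frequent classes are c+ sp (310) and c sp+ (375); these are the parental (non-recombinant) types.
So the F1 carried c+ sp on one chromosome and c sp+ on the other — the recessive alleles are on opposite chromosomes (trans / repulsion).

trans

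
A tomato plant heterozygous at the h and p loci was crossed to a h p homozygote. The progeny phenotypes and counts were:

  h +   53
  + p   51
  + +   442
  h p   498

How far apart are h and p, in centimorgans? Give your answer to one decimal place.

The two most frequent classes, + + (442) and h p (498), are the parental types, so the F1 was + + / h p.
The recombinant classes are + p and h +: 51 + 53 = 104.
Recombination frequency = 104/1044 = 0.0996 ≈ 10.0%, i.e. 10.0 centimorgans.

10.0 centimorgans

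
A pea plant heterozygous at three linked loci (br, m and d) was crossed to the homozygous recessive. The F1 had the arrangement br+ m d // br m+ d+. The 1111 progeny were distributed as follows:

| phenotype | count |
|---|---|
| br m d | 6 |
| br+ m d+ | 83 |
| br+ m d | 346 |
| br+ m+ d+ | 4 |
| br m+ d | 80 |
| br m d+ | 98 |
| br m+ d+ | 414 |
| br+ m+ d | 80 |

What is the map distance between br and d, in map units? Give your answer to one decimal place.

The two rarest classes, br m d and br+ m+ d+, are the double crossovers. Comparing them with the parentals, only the br allele has switched, so br is the middle locus and the order is m – br – d.
Crossovers in the br–d interval produce the single-crossover classes br+ m d+ and br m+ d (83 + 80 = 163) plus the double crossovers (10).
RF(br–d) = (163 + 10) / 1111 = 173/1111 = 0.1557 → 15.6 map units.

15.6 map units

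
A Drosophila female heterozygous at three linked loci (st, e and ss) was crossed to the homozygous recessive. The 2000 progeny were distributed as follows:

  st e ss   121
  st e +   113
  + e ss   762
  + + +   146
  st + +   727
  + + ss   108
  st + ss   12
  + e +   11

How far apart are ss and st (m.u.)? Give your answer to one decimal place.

14.5 m.u.

The two most frequent reciprocal classes, + e ss and st + +, are the parental types, so the F1 was + e ss / st + +.
The two rarest classes, + e + and st + ss, are the double crossovers. Comparing them with the parentals, only the ss allele has switched, so ss is the middle locus and the order is e – ss – st.
Crossovers in the ss–st interval produce the single-crossover classes st e ss and + + + (121 + 146 = 267) plus the double crossovers (23).
RF(ss–st) = (267 + 23) / 2000 = 290/2000 = 0.1450 → 14.5 m.u.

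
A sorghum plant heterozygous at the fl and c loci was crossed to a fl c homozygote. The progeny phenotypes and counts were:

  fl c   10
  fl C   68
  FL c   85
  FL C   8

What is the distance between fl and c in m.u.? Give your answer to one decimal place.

The two most frequent classes, FL c (85) and fl C (68), are the parental types, so the F1 was FL c / fl C.
The recombinant classes are FL C and fl c: 8 + 10 = 18.
Recombination frequency = 18/171 = 0.1053 ≈ 10.5%, i.e. 10.5 m.u.

10.5 m.u.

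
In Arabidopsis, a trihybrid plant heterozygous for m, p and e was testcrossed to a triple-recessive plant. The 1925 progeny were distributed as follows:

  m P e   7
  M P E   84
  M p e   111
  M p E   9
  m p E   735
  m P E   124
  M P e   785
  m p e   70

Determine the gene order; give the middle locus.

The two most frequent reciprocal classes, m p E and M P e, are the parental types, so the F1 was m p E / M P e.
The two rarest classes, M p E and m P e, are the double crossovers. Comparing them with the parentals, only the m allele has switched, so m is the middle locus and the order is p – m – e.

m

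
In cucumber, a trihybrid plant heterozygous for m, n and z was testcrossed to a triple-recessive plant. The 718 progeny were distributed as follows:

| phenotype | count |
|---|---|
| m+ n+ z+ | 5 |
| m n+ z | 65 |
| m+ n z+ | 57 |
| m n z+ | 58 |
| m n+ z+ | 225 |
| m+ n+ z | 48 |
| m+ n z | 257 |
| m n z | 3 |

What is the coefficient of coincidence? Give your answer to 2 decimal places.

0.39

The two most frequent reciprocal classes, m+ n z and m n+ z+, are the parental types, so the F1 was m+ n z / m n+ z+.
The two rarest classes, m n z and m+ n+ z+, are the double crossovers. Comparing them with the parentals, only the m allele has switched, so m is the middle locus and the order is n – m – z.
n–m: (106 + 8)/718 = 0.1588; m–z: (122 + 8)/718 = 0.1811.
Expected DCO frequency = 0.1588 × 0.1811 ≈ 0.02876; observed = 8/718 ≈ 0.01114.
Coefficient of coincidence = 0.01114/0.02876 ≈ 0.39.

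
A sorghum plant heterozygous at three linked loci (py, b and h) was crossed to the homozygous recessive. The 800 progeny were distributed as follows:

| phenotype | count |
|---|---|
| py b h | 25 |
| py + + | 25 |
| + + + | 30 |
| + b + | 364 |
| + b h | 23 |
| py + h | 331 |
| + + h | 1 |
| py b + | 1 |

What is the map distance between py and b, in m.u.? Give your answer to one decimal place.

7.1 m.u.

The two most frequent reciprocal classes, + b + and py + h, are the parental types, so the F1 was + b + / py + h.
The two rarest classes, py b + and + + h, are the double crossovers. Comparing them with the parentals, only the py allele has switched, so py is the middle locus and the order is b – py – h.
Crossovers in the b–py interval produce the single-crossover classes + + + and py b h (30 + 25 = 55) plus the double crossovers (2).
RF(b–py) = (55 + 2) / 800 = 57/800 = 0.0712 → 7.1 m.u.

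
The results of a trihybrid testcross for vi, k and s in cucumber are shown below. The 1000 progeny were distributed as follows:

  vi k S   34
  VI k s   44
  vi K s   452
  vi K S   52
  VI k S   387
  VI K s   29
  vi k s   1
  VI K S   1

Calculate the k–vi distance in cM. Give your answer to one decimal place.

6.5 cM

The two most frequent reciprocal classes, vi K s and VI k S, are the parental types, so the F1 was vi K s / VI k S.
The two rarest classes, vi k s and VI K S, are the double crossovers. Comparing them with the parentals, only the k allele has switched, so k is the middle locus and the order is vi – k – s.
Crossovers in the vi–k interval produce the single-crossover classes VI K s and vi k S (29 + 34 = 63) plus the double crossovers (2).
RF(vi–k) = (63 + 2) / 1000 = 65/1000 = 0.0650 → 6.5 cM.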